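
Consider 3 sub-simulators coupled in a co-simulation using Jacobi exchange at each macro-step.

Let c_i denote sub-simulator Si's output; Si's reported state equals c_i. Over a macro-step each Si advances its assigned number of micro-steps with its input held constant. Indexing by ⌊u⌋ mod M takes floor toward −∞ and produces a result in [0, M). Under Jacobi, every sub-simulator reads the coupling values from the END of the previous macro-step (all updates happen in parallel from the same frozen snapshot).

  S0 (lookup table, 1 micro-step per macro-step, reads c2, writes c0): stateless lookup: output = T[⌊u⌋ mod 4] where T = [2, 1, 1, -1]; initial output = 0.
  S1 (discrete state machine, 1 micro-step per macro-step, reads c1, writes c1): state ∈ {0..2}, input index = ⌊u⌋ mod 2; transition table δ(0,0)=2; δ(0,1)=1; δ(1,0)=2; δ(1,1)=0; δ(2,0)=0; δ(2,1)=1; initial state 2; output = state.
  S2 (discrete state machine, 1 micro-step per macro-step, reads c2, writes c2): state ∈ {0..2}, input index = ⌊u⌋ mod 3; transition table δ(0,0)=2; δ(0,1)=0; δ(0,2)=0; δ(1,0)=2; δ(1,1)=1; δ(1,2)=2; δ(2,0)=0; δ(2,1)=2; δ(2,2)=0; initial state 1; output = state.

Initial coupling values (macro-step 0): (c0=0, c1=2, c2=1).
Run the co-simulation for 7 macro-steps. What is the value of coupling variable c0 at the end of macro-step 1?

c0 at macro-step 1 = 1

macro 1: S0 reads c2=1 → after 1×micro: 1; S1 reads c1=2 → after 1×micro: 0; S2 reads c2=1 → after 1×micro: 1 ⇒ (c0=1, c1=0, c2=1)
macro 2: S0 reads c2=1 → after 1×micro: 1; S1 reads c1=0 → after 1×micro: 2; S2 reads c2=1 → after 1×micro: 1 ⇒ (c0=1, c1=2, c2=1)
macro 3: S0 reads c2=1 → after 1×micro: 1; S1 reads c1=2 → after 1×micro: 0; S2 reads c2=1 → after 1×micro: 1 ⇒ (c0=1, c1=0, c2=1)
macro 4: S0 reads c2=1 → after 1×micro: 1; S1 reads c1=0 → after 1×micro: 2; S2 reads c2=1 → after 1×micro: 1 ⇒ (c0=1, c1=2, c2=1)
macro 5: S0 reads c2=1 → after 1×micro: 1; S1 reads c1=2 → after 1×micro: 0; S2 reads c2=1 → after 1×micro: 1 ⇒ (c0=1, c1=0, c2=1)
macro 6: S0 reads c2=1 → after 1×micro: 1; S1 reads c1=0 → after 1×micro: 2; S2 reads c2=1 → after 1×micro: 1 ⇒ (c0=1, c1=2, c2=1)
macro 7: S0 reads c2=1 → after 1×micro: 1; S1 reads c1=2 → after 1×micro: 0; S2 reads c2=1 → after 1×micro: 1 ⇒ (c0=1, c1=0, c2=1)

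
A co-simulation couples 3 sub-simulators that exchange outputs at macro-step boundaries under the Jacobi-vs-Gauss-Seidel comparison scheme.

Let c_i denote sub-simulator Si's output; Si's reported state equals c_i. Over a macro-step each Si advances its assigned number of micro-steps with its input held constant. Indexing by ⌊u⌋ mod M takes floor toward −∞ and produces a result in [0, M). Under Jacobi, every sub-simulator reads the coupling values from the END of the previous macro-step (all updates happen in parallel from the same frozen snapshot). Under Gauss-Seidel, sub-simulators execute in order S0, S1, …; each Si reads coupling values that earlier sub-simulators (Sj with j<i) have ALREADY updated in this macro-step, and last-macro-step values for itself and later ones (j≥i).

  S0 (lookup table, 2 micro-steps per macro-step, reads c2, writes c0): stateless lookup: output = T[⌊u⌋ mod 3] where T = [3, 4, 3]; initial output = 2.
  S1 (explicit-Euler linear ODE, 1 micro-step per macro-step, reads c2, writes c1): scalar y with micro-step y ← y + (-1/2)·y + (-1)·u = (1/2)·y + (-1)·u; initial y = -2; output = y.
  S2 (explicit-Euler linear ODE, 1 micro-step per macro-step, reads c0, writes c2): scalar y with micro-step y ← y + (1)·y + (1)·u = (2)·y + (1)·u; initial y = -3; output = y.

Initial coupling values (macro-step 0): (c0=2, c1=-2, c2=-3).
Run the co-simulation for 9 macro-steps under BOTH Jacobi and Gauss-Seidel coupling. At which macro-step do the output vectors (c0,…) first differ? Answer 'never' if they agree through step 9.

[Jacobi] macro 1: S0 reads c2=-3 → after 2×micro: 3; S1 reads c2=-3 → after 1×micro: 2; S2 reads c0=2 → after 1×micro: -4 ⇒ (c0=3, c1=2, c2=-4)
[Jacobi] macro 2: S0 reads c2=-4 → after 2×micro: 3; S1 reads c2=-4 → after 1×micro: 5; S2 reads c0=3 → after 1×micro: -5 ⇒ (c0=3, c1=5, c2=-5)
[Jacobi] macro 3: S0 reads c2=-5 → after 2×micro: 4; S1 reads c2=-5 → after 1×micro: 15/2; S2 reads c0=3 → after 1×micro: -7 ⇒ (c0=4, c1=15/2, c2=-7)
[Jacobi] macro 4: S0 reads c2=-7 → after 2×micro: 3; S1 reads c2=-7 → after 1×micro: 43/4; S2 reads c0=4 → after 1×micro: -10 ⇒ (c0=3, c1=43/4, c2=-10)
[Jacobi] macro 5: S0 reads c2=-10 → after 2×micro: 3; S1 reads c2=-10 → after 1×micro: 123/8; S2 reads c0=3 → after 1×micro: -17 ⇒ (c0=3, c1=123/8, c2=-17)
[Jacobi] macro 6: S0 reads c2=-17 → after 2×micro: 4; S1 reads c2=-17 → after 1×micro: 395/16; S2 reads c0=3 → after 1×micro: -31 ⇒ (c0=4, c1=395/16, c2=-31)
[Jacobi] macro 7: S0 reads c2=-31 → after 2×micro: 3; S1 reads c2=-31 → after 1×micro: 1387/32; S2 reads c0=4 → after 1×micro: -58 ⇒ (c0=3, c1=1387/32, c2=-58)
[Jacobi] macro 8: S0 reads c2=-58 → after 2×micro: 3; S1 reads c2=-58 → after 1×micro: 5099/64; S2 reads c0=3 → after 1×micro: -113 ⇒ (c0=3, c1=5099/64, c2=-113)
[Jacobi] macro 9: S0 reads c2=-113 → after 2×micro: 4; S1 reads c2=-113 → after 1×micro: 19563/128; S2 reads c0=3 → after 1×micro: -223 ⇒ (c0=4, c1=19563/128, c2=-223)
[Gauss-Seidel] macro 1: S0 reads c2=-3 → after 2×micro: 3; S1 reads c2=-3 → after 1×micro: 2; S2 reads c0=3 → after 1×micro: -3 ⇒ (c0=3, c1=2, c2=-3)
[Gauss-Seidel] macro 2: S0 reads c2=-3 → after 2×micro: 3; S1 reads c2=-3 → after 1×micro: 4; S2 reads c0=3 → after 1×micro: -3 ⇒ (c0=3, c1=4, c2=-3)
[Gauss-Seidel] macro 3: S0 reads c2=-3 → after 2×micro: 3; S1 reads c2=-3 → after 1×micro: 5; S2 reads c0=3 → after 1×micro: -3 ⇒ (c0=3, c1=5, c2=-3)
[Gauss-Seidel] macro 4: S0 reads c2=-3 → after 2×micro: 3; S1 reads c2=-3 → after 1×micro: 11/2; S2 reads c0=3 → after 1×micro: -3 ⇒ (c0=3, c1=11/2, c2=-3)
[Gauss-Seidel] macro 5: S0 reads c2=-3 → after 2×micro: 3; S1 reads c2=-3 → after 1×micro: 23/4; S2 reads c0=3 → after 1×micro: -3 ⇒ (c0=3, c1=23/4, c2=-3)
[Gauss-Seidel] macro 6: S0 reads c2=-3 → after 2×micro: 3; S1 reads c2=-3 → after 1×micro: 47/8; S2 reads c0=3 → after 1×micro: -3 ⇒ (c0=3, c1=47/8, c2=-3)
[Gauss-Seidel] macro 7: S0 reads c2=-3 → after 2×micro: 3; S1 reads c2=-3 → after 1×micro: 95/16; S2 reads c0=3 → after 1×micro: -3 ⇒ (c0=3, c1=95/16, c2=-3)
[Gauss-Seidel] macro 8: S0 reads c2=-3 → after 2×micro: 3; S1 reads c2=-3 → after 1×micro: 191/32; S2 reads c0=3 → after 1×micro: -3 ⇒ (c0=3, c1=191/32, c2=-3)
[Gauss-Seidel] macro 9: S0 reads c2=-3 → after 2×micro: 3; S1 reads c2=-3 → after 1×micro: 383/64; S2 reads c0=3 → after 1×micro: -3 ⇒ (c0=3, c1=383/64, c2=-3)

first divergence at macro-step: 1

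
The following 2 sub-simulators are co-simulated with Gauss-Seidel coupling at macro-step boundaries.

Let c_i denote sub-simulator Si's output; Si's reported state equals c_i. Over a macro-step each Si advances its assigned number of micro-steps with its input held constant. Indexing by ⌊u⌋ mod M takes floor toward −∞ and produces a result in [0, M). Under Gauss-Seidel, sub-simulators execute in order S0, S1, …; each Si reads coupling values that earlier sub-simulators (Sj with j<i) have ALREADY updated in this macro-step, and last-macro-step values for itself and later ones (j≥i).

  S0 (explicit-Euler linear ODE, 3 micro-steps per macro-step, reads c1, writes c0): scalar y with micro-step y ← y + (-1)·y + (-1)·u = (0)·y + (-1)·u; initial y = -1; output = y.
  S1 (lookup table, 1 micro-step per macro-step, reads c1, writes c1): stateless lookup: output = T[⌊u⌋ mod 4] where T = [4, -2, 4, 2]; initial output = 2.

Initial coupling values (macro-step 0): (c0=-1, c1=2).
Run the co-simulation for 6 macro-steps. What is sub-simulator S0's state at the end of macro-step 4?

S0 state at macro-step 4 = -4

macro 1: S0 reads c1=2 → after 3×micro: -2; S1 reads c1=2 → after 1×micro: 4 ⇒ (c0=-2, c1=4)
macro 2: S0 reads c1=4 → after 3×micro: -4; S1 reads c1=4 → after 1×micro: 4 ⇒ (c0=-4, c1=4)
macro 3: S0 reads c1=4 → after 3×micro: -4; S1 reads c1=4 → after 1×micro: 4 ⇒ (c0=-4, c1=4)
macro 4: S0 reads c1=4 → after 3×micro: -4; S1 reads c1=4 → after 1×micro: 4 ⇒ (c0=-4, c1=4)
macro 5: S0 reads c1=4 → after 3×micro: -4; S1 reads c1=4 → after 1×micro: 4 ⇒ (c0=-4, c1=4)
macro 6: S0 reads c1=4 → after 3×micro: -4; S1 reads c1=4 → after 1×micro: 4 ⇒ (c0=-4, c1=4)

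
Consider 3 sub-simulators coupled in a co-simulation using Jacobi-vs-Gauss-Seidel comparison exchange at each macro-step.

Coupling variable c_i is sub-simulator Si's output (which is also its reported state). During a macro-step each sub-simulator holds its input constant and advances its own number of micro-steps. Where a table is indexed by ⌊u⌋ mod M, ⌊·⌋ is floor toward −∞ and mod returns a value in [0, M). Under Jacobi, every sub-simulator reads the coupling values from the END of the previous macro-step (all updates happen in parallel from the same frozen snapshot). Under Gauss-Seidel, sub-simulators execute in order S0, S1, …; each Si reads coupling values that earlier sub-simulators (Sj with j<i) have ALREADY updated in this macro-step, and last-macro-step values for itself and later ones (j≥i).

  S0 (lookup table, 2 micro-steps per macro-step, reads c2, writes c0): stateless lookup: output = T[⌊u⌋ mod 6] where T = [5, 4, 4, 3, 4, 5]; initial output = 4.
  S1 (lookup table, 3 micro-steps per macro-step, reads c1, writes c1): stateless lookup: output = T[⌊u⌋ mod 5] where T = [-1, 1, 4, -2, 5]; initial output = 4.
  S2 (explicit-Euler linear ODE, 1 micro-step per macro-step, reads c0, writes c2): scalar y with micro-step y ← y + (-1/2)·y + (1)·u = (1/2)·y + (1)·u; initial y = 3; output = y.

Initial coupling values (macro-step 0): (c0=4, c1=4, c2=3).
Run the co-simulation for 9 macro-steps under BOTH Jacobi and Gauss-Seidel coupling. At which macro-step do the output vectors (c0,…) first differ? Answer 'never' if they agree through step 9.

[Jacobi] macro 1: S0 reads c2=3 → after 2×micro: 3; S1 reads c1=4 → after 3×micro: 5; S2 reads c0=4 → after 1×micro: 11/2 ⇒ (c0=3, c1=5, c2=11/2)
[Jacobi] macro 2: S0 reads c2=11/2 → after 2×micro: 5; S1 reads c1=5 → after 3×micro: -1; S2 reads c0=3 → after 1×micro: 23/4 ⇒ (c0=5, c1=-1, c2=23/4)
[Jacobi] macro 3: S0 reads c2=23/4 → after 2×micro: 5; S1 reads c1=-1 → after 3×micro: 5; S2 reads c0=5 → after 1×micro: 63/8 ⇒ (c0=5, c1=5, c2=63/8)
[Jacobi] macro 4: S0 reads c2=63/8 → after 2×micro: 4; S1 reads c1=5 → after 3×micro: -1; S2 reads c0=5 → after 1×micro: 143/16 ⇒ (c0=4, c1=-1, c2=143/16)
[Jacobi] macro 5: S0 reads c2=143/16 → after 2×micro: 4; S1 reads c1=-1 → after 3×micro: 5; S2 reads c0=4 → after 1×micro: 271/32 ⇒ (c0=4, c1=5, c2=271/32)
[Jacobi] macro 6: S0 reads c2=271/32 → after 2×micro: 4; S1 reads c1=5 → after 3×micro: -1; S2 reads c0=4 → after 1×micro: 527/64 ⇒ (c0=4, c1=-1, c2=527/64)
[Jacobi] macro 7: S0 reads c2=527/64 → after 2×micro: 4; S1 reads c1=-1 → after 3×micro: 5; S2 reads c0=4 → after 1×micro: 1039/128 ⇒ (c0=4, c1=5, c2=1039/128)
[Jacobi] macro 8: S0 reads c2=1039/128 → after 2×micro: 4; S1 reads c1=5 → after 3×micro: -1; S2 reads c0=4 → after 1×micro: 2063/256 ⇒ (c0=4, c1=-1, c2=2063/256)
[Jacobi] macro 9: S0 reads c2=2063/256 → after 2×micro: 4; S1 reads c1=-1 → after 3×micro: 5; S2 reads c0=4 → after 1×micro: 4111/512 ⇒ (c0=4, c1=5, c2=4111/512)
[Gauss-Seidel] macro 1: S0 reads c2=3 → after 2×micro: 3; S1 reads c1=4 → after 3×micro: 5; S2 reads c0=3 → after 1×micro: 9/2 ⇒ (c0=3, c1=5, c2=9/2)
[Gauss-Seidel] macro 2: S0 reads c2=9/2 → after 2×micro: 4; S1 reads c1=5 → after 3×micro: -1; S2 reads c0=4 → after 1×micro: 25/4 ⇒ (c0=4, c1=-1, c2=25/4)
[Gauss-Seidel] macro 3: S0 reads c2=25/4 → after 2×micro: 5; S1 reads c1=-1 → after 3×micro: 5; S2 reads c0=5 → after 1×micro: 65/8 ⇒ (c0=5, c1=5, c2=65/8)
[Gauss-Seidel] macro 4: S0 reads c2=65/8 → after 2×micro: 4; S1 reads c1=5 → after 3×micro: -1; S2 reads c0=4 → after 1×micro: 129/16 ⇒ (c0=4, c1=-1, c2=129/16)
[Gauss-Seidel] macro 5: S0 reads c2=129/16 → after 2×micro: 4; S1 reads c1=-1 → after 3×micro: 5; S2 reads c0=4 → after 1×micro: 257/32 ⇒ (c0=4, c1=5, c2=257/32)
[Gauss-Seidel] macro 6: S0 reads c2=257/32 → after 2×micro: 4; S1 reads c1=5 → after 3×micro: -1; S2 reads c0=4 → after 1×micro: 513/64 ⇒ (c0=4, c1=-1, c2=513/64)
[Gauss-Seidel] macro 7: S0 reads c2=513/64 → after 2×micro: 4; S1 reads c1=-1 → after 3×micro: 5; S2 reads c0=4 → after 1×micro: 1025/128 ⇒ (c0=4, c1=5, c2=1025/128)
[Gauss-Seidel] macro 8: S0 reads c2=1025/128 → after 2×micro: 4; S1 reads c1=5 → after 3×micro: -1; S2 reads c0=4 → after 1×micro: 2049/256 ⇒ (c0=4, c1=-1, c2=2049/256)
[Gauss-Seidel] macro 9: S0 reads c2=2049/256 → after 2×micro: 4; S1 reads c1=-1 → after 3×micro: 5; S2 reads c0=4 → after 1×micro: 4097/512 ⇒ (c0=4, c1=5, c2=4097/512)

first divergence at macro-step: 1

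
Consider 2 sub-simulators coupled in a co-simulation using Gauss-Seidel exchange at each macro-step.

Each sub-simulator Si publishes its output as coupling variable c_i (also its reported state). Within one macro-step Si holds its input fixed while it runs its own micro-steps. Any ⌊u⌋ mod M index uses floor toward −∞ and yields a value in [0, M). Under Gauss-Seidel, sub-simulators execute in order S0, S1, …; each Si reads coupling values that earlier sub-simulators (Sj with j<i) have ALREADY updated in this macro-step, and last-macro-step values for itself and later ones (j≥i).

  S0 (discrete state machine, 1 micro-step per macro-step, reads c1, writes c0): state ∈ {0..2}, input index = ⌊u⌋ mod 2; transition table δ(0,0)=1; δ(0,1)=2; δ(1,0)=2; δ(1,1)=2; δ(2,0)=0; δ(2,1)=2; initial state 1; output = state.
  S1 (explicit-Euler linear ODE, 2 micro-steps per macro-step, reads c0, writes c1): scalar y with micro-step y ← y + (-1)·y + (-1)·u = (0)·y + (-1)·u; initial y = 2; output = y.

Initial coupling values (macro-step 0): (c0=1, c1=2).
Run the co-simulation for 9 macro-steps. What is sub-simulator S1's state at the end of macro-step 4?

S1 state at macro-step 4 = -2

macro 1: S0 reads c1=2 → after 1×micro: 2; S1 reads c0=2 → after 2×micro: -2 ⇒ (c0=2, c1=-2)
macro 2: S0 reads c1=-2 → after 1×micro: 0; S1 reads c0=0 → after 2×micro: 0 ⇒ (c0=0, c1=0)
macro 3: S0 reads c1=0 → after 1×micro: 1; S1 reads c0=1 → after 2×micro: -1 ⇒ (c0=1, c1=-1)
macro 4: S0 reads c1=-1 → after 1×micro: 2; S1 reads c0=2 → after 2×micro: -2 ⇒ (c0=2, c1=-2)
macro 5: S0 reads c1=-2 → after 1×micro: 0; S1 reads c0=0 → after 2×micro: 0 ⇒ (c0=0, c1=0)
macro 6: S0 reads c1=0 → after 1×micro: 1; S1 reads c0=1 → after 2×micro: -1 ⇒ (c0=1, c1=-1)
macro 7: S0 reads c1=-1 → after 1×micro: 2; S1 reads c0=2 → after 2×micro: -2 ⇒ (c0=2, c1=-2)
macro 8: S0 reads c1=-2 → after 1×micro: 0; S1 reads c0=0 → after 2×micro: 0 ⇒ (c0=0, c1=0)
macro 9: S0 reads c1=0 → after 1×micro: 1; S1 reads c0=1 → after 2×micro: -1 ⇒ (c0=1, c1=-1)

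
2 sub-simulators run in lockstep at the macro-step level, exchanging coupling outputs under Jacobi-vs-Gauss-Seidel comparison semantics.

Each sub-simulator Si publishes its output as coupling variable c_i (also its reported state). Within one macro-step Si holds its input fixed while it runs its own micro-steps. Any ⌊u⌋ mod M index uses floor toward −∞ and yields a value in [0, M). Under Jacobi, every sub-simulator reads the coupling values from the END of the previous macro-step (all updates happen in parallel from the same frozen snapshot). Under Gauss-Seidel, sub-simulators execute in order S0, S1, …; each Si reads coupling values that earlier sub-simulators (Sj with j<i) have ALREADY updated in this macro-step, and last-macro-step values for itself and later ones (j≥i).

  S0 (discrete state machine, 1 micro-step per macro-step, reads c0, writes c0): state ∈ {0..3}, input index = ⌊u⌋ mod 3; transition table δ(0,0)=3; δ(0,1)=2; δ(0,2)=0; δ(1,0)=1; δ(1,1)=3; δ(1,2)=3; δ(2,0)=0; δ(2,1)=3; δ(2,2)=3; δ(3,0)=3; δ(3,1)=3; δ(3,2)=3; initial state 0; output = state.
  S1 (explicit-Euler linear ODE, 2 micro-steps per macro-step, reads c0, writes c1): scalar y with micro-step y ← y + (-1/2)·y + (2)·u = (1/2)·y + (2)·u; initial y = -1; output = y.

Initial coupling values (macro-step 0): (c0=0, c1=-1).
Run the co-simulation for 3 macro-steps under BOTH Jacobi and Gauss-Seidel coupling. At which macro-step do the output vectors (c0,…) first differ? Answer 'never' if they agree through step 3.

[Jacobi] macro 1: S0 reads c0=0 → after 1×micro: 3; S1 reads c0=0 → after 2×micro: -1/4 ⇒ (c0=3, c1=-1/4)
[Jacobi] macro 2: S0 reads c0=3 → after 1×micro: 3; S1 reads c0=3 → after 2×micro: 143/16 ⇒ (c0=3, c1=143/16)
[Jacobi] macro 3: S0 reads c0=3 → after 1×micro: 3; S1 reads c0=3 → after 2×micro: 719/64 ⇒ (c0=3, c1=719/64)
[Gauss-Seidel] macro 1: S0 reads c0=0 → after 1×micro: 3; S1 reads c0=3 → after 2×micro: 35/4 ⇒ (c0=3, c1=35/4)
[Gauss-Seidel] macro 2: S0 reads c0=3 → after 1×micro: 3; S1 reads c0=3 → after 2×micro: 179/16 ⇒ (c0=3, c1=179/16)
[Gauss-Seidel] macro 3: S0 reads c0=3 → after 1×micro: 3; S1 reads c0=3 → after 2×micro: 755/64 ⇒ (c0=3, c1=755/64)

first divergence at macro-step: 1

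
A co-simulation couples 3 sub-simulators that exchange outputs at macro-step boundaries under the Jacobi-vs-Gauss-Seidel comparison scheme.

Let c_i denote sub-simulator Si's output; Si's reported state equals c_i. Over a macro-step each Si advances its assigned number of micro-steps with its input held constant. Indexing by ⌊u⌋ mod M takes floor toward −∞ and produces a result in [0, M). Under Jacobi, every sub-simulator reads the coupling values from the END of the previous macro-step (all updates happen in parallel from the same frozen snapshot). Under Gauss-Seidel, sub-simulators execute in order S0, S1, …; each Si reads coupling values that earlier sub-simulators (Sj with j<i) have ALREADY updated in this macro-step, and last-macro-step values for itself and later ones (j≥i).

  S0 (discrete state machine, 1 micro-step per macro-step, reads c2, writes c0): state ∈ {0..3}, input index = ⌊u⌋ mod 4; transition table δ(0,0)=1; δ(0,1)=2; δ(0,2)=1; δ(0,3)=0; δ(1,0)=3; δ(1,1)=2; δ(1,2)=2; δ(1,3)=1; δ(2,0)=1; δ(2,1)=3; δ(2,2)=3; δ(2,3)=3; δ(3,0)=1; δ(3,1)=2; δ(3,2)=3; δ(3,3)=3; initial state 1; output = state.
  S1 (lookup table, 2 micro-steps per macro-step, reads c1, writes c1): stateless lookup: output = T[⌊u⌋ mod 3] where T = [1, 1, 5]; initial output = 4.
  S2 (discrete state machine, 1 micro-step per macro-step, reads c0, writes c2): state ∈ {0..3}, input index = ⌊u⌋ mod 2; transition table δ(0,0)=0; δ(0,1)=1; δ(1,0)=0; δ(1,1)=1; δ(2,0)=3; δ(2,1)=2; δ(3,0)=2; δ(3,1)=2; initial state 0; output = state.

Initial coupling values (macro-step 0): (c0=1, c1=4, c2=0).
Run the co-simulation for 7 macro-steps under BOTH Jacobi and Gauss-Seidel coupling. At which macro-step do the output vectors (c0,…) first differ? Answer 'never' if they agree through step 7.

[Jacobi] macro 1: S0 reads c2=0 → after 1×micro: 3; S1 reads c1=4 → after 2×micro: 1; S2 reads c0=1 → after 1×micro: 1 ⇒ (c0=3, c1=1, c2=1)
[Jacobi] macro 2: S0 reads c2=1 → after 1×micro: 2; S1 reads c1=1 → after 2×micro: 1; S2 reads c0=3 → after 1×micro: 1 ⇒ (c0=2, c1=1, c2=1)
[Jacobi] macro 3: S0 reads c2=1 → after 1×micro: 3; S1 reads c1=1 → after 2×micro: 1; S2 reads c0=2 → after 1×micro: 0 ⇒ (c0=3, c1=1, c2=0)
[Jacobi] macro 4: S0 reads c2=0 → after 1×micro: 1; S1 reads c1=1 → after 2×micro: 1; S2 reads c0=3 → after 1×micro: 1 ⇒ (c0=1, c1=1, c2=1)
[Jacobi] macro 5: S0 reads c2=1 → after 1×micro: 2; S1 reads c1=1 → after 2×micro: 1; S2 reads c0=1 → after 1×micro: 1 ⇒ (c0=2, c1=1, c2=1)
[Jacobi] macro 6: S0 reads c2=1 → after 1×micro: 3; S1 reads c1=1 → after 2×micro: 1; S2 reads c0=2 → after 1×micro: 0 ⇒ (c0=3, c1=1, c2=0)
[Jacobi] macro 7: S0 reads c2=0 → after 1×micro: 1; S1 reads c1=1 → after 2×micro: 1; S2 reads c0=3 → after 1×micro: 1 ⇒ (c0=1, c1=1, c2=1)
[Gauss-Seidel] macro 1: S0 reads c2=0 → after 1×micro: 3; S1 reads c1=4 → after 2×micro: 1; S2 reads c0=3 → after 1×micro: 1 ⇒ (c0=3, c1=1, c2=1)
[Gauss-Seidel] macro 2: S0 reads c2=1 → after 1×micro: 2; S1 reads c1=1 → after 2×micro: 1; S2 reads c0=2 → after 1×micro: 0 ⇒ (c0=2, c1=1, c2=0)
[Gauss-Seidel] macro 3: S0 reads c2=0 → after 1×micro: 1; S1 reads c1=1 → after 2×micro: 1; S2 reads c0=1 → after 1×micro: 1 ⇒ (c0=1, c1=1, c2=1)
[Gauss-Seidel] macro 4: S0 reads c2=1 → after 1×micro: 2; S1 reads c1=1 → after 2×micro: 1; S2 reads c0=2 → after 1×micro: 0 ⇒ (c0=2, c1=1, c2=0)
[Gauss-Seidel] macro 5: S0 reads c2=0 → after 1×micro: 1; S1 reads c1=1 → after 2×micro: 1; S2 reads c0=1 → after 1×micro: 1 ⇒ (c0=1, c1=1, c2=1)
[Gauss-Seidel] macro 6: S0 reads c2=1 → after 1×micro: 2; S1 reads c1=1 → after 2×micro: 1; S2 reads c0=2 → after 1×micro: 0 ⇒ (c0=2, c1=1, c2=0)
[Gauss-Seidel] macro 7: S0 reads c2=0 → after 1×micro: 1; S1 reads c1=1 → after 2×micro: 1; S2 reads c0=1 → after 1×micro: 1 ⇒ (c0=1, c1=1, c2=1)

first divergence at macro-step: 2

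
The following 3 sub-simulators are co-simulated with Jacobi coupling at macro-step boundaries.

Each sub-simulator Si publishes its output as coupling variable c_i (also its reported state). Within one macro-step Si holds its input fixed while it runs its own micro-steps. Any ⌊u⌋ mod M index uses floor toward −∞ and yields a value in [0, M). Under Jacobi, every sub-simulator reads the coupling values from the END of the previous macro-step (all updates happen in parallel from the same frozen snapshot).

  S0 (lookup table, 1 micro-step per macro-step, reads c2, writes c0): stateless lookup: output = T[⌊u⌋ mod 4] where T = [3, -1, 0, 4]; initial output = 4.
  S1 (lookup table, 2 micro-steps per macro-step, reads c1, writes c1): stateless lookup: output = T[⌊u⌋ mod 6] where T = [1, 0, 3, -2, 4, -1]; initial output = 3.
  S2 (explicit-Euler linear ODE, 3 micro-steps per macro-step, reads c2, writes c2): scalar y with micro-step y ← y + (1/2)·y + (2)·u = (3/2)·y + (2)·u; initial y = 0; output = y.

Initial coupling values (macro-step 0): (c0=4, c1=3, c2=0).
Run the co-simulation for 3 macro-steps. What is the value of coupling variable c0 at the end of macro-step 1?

macro 1: S0 reads c2=0 → after 1×micro: 3; S1 reads c1=3 → after 2×micro: -2; S2 reads c2=0 → after 3×micro: 0 ⇒ (c0=3, c1=-2, c2=0)
macro 2: S0 reads c2=0 → after 1×micro: 3; S1 reads c1=-2 → after 2×micro: 4; S2 reads c2=0 → after 3×micro: 0 ⇒ (c0=3, c1=4, c2=0)
macro 3: S0 reads c2=0 → after 1×micro: 3; S1 reads c1=4 → after 2×micro: 4; S2 reads c2=0 → after 3×micro: 0 ⇒ (c0=3, c1=4, c2=0)

c0 at macro-step 1 = 3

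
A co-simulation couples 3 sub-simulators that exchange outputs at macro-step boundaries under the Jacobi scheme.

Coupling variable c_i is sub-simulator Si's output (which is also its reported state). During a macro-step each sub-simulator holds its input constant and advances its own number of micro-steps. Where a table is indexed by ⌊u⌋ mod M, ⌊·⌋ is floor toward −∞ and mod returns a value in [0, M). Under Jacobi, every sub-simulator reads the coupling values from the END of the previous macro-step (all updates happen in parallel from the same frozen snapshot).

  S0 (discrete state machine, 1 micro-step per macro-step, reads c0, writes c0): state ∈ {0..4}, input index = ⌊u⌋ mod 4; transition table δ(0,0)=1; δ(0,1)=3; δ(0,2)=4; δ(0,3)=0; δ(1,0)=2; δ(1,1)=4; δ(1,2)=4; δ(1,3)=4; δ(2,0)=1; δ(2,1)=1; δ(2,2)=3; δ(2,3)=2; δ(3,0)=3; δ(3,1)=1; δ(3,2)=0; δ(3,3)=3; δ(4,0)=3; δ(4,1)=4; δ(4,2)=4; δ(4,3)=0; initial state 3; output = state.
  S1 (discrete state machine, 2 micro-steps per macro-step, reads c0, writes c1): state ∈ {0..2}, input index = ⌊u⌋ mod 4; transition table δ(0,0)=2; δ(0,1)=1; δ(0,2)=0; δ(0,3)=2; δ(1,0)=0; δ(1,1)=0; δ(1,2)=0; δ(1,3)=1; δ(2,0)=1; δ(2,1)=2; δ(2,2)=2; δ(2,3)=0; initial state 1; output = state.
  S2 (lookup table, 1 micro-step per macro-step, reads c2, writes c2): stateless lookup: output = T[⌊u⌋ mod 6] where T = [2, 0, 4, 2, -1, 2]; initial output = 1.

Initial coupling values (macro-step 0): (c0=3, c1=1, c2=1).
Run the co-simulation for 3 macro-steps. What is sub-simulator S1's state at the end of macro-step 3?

S1 state at macro-step 3 = 1

macro 1: S0 reads c0=3 → after 1×micro: 3; S1 reads c0=3 → after 2×micro: 1; S2 reads c2=1 → after 1×micro: 0 ⇒ (c0=3, c1=1, c2=0)
macro 2: S0 reads c0=3 → after 1×micro: 3; S1 reads c0=3 → after 2×micro: 1; S2 reads c2=0 → after 1×micro: 2 ⇒ (c0=3, c1=1, c2=2)
macro 3: S0 reads c0=3 → after 1×micro: 3; S1 reads c0=3 → after 2×micro: 1; S2 reads c2=2 → after 1×micro: 4 ⇒ (c0=3, c1=1, c2=4)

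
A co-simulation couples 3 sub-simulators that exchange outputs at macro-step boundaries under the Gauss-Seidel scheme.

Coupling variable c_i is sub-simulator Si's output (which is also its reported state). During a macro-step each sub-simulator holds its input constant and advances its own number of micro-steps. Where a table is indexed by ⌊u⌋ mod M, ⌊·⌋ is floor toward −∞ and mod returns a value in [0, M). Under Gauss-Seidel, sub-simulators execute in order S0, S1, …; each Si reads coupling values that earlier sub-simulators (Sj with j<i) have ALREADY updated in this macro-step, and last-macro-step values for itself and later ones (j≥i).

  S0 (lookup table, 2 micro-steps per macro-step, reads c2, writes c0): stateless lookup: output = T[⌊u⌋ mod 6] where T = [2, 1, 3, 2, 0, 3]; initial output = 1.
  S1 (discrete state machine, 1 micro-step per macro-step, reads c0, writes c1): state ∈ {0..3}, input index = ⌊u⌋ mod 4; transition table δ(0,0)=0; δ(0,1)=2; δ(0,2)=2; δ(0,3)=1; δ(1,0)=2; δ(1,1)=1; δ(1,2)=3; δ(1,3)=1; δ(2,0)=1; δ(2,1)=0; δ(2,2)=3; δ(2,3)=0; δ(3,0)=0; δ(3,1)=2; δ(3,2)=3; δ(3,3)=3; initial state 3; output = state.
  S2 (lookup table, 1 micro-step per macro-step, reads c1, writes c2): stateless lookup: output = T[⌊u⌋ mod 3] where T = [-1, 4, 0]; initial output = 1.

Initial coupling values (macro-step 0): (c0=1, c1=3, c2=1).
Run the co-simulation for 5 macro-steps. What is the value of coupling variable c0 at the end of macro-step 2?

c0 at macro-step 2 = 2

macro 1: S0 reads c2=1 → after 2×micro: 1; S1 reads c0=1 → after 1×micro: 2; S2 reads c1=2 → after 1×micro: 0 ⇒ (c0=1, c1=2, c2=0)
macro 2: S0 reads c2=0 → after 2×micro: 2; S1 reads c0=2 → after 1×micro: 3; S2 reads c1=3 → after 1×micro: -1 ⇒ (c0=2, c1=3, c2=-1)
macro 3: S0 reads c2=-1 → after 2×micro: 3; S1 reads c0=3 → after 1×micro: 3; S2 reads c1=3 → after 1×micro: -1 ⇒ (c0=3, c1=3, c2=-1)
macro 4: S0 reads c2=-1 → after 2×micro: 3; S1 reads c0=3 → after 1×micro: 3; S2 reads c1=3 → after 1×micro: -1 ⇒ (c0=3, c1=3, c2=-1)
macro 5: S0 reads c2=-1 → after 2×micro: 3; S1 reads c0=3 → after 1×micro: 3; S2 reads c1=3 → after 1×micro: -1 ⇒ (c0=3, c1=3, c2=-1)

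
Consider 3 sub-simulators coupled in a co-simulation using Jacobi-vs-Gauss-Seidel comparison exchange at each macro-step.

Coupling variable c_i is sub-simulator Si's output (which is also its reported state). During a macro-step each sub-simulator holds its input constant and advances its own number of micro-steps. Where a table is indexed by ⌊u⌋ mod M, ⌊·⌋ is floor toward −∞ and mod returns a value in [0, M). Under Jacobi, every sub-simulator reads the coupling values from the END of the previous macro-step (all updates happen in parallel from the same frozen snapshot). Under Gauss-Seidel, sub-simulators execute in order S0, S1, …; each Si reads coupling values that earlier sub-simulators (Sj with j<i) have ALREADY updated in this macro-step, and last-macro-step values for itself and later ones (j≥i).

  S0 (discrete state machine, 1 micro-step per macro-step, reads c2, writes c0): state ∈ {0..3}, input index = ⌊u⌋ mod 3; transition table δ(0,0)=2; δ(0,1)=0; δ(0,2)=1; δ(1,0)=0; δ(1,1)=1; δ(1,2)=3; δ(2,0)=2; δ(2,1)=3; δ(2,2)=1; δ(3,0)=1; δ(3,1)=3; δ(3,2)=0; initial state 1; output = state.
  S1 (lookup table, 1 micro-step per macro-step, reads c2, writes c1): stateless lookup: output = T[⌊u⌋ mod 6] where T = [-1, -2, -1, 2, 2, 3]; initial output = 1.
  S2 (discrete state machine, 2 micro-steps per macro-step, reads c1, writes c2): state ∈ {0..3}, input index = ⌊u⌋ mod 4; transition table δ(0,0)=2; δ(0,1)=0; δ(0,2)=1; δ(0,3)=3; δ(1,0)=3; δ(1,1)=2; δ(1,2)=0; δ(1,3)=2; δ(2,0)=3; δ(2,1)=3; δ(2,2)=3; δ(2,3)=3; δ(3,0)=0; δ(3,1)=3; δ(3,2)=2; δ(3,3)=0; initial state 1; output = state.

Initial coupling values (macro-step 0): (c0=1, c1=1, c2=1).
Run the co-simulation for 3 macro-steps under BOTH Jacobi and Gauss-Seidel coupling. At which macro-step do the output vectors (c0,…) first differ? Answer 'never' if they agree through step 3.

first divergence at macro-step: 1

[Jacobi] macro 1: S0 reads c2=1 → after 1×micro: 1; S1 reads c2=1 → after 1×micro: -2; S2 reads c1=1 → after 2×micro: 3 ⇒ (c0=1, c1=-2, c2=3)
[Jacobi] macro 2: S0 reads c2=3 → after 1×micro: 0; S1 reads c2=3 → after 1×micro: 2; S2 reads c1=-2 → after 2×micro: 3 ⇒ (c0=0, c1=2, c2=3)
[Jacobi] macro 3: S0 reads c2=3 → after 1×micro: 2; S1 reads c2=3 → after 1×micro: 2; S2 reads c1=2 → after 2×micro: 3 ⇒ (c0=2, c1=2, c2=3)
[Gauss-Seidel] macro 1: S0 reads c2=1 → after 1×micro: 1; S1 reads c2=1 → after 1×micro: -2; S2 reads c1=-2 → after 2×micro: 1 ⇒ (c0=1, c1=-2, c2=1)
[Gauss-Seidel] macro 2: S0 reads c2=1 → after 1×micro: 1; S1 reads c2=1 → after 1×micro: -2; S2 reads c1=-2 → after 2×micro: 1 ⇒ (c0=1, c1=-2, c2=1)
[Gauss-Seidel] macro 3: S0 reads c2=1 → after 1×micro: 1; S1 reads c2=1 → after 1×micro: -2; S2 reads c1=-2 → after 2×micro: 1 ⇒ (c0=1, c1=-2, c2=1)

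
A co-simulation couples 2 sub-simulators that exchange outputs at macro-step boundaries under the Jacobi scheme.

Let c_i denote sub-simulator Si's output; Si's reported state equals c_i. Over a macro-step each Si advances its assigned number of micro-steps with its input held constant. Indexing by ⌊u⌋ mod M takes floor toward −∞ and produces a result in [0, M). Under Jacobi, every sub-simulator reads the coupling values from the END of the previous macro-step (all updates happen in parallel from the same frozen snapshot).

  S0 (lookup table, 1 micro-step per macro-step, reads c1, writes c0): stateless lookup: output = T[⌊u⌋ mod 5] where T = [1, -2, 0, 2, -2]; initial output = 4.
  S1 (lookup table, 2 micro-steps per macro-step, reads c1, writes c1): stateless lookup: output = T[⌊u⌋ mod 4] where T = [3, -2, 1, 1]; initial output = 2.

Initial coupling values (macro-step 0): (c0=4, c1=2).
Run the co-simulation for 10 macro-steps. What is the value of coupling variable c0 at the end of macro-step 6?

c0 at macro-step 6 = -2

macro 1: S0 reads c1=2 → after 1×micro: 0; S1 reads c1=2 → after 2×micro: 1 ⇒ (c0=0, c1=1)
macro 2: S0 reads c1=1 → after 1×micro: -2; S1 reads c1=1 → after 2×micro: -2 ⇒ (c0=-2, c1=-2)
macro 3: S0 reads c1=-2 → after 1×micro: 2; S1 reads c1=-2 → after 2×micro: 1 ⇒ (c0=2, c1=1)
macro 4: S0 reads c1=1 → after 1×micro: -2; S1 reads c1=1 → after 2×micro: -2 ⇒ (c0=-2, c1=-2)
macro 5: S0 reads c1=-2 → after 1×micro: 2; S1 reads c1=-2 → after 2×micro: 1 ⇒ (c0=2, c1=1)
macro 6: S0 reads c1=1 → after 1×micro: -2; S1 reads c1=1 → after 2×micro: -2 ⇒ (c0=-2, c1=-2)
macro 7: S0 reads c1=-2 → after 1×micro: 2; S1 reads c1=-2 → after 2×micro: 1 ⇒ (c0=2, c1=1)
macro 8: S0 reads c1=1 → after 1×micro: -2; S1 reads c1=1 → after 2×micro: -2 ⇒ (c0=-2, c1=-2)
macro 9: S0 reads c1=-2 → after 1×micro: 2; S1 reads c1=-2 → after 2×micro: 1 ⇒ (c0=2, c1=1)
macro 10: S0 reads c1=1 → after 1×micro: -2; S1 reads c1=1 → after 2×micro: -2 ⇒ (c0=-2, c1=-2)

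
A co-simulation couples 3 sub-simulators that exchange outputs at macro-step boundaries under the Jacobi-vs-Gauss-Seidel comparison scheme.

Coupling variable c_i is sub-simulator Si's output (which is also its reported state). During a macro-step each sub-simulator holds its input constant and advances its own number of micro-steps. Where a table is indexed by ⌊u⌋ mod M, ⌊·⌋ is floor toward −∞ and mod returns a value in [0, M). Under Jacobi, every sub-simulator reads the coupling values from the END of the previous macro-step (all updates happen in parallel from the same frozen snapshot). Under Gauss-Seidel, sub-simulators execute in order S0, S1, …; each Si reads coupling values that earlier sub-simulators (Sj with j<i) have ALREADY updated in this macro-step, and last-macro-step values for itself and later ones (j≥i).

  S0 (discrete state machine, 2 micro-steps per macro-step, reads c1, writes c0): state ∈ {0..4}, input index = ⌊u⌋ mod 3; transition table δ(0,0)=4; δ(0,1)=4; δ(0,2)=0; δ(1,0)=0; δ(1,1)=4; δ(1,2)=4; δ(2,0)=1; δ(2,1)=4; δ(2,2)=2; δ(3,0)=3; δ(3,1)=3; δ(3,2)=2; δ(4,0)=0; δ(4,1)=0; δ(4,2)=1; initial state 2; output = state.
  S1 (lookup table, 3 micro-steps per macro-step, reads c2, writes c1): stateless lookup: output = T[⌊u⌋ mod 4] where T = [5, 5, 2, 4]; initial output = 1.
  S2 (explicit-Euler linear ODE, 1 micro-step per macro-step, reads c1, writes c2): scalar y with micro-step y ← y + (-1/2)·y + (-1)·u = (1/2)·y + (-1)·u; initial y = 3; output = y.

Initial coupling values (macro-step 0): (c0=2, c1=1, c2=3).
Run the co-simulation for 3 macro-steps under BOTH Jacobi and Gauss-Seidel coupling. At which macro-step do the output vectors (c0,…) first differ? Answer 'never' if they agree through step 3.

first divergence at macro-step: 1

[Jacobi] macro 1: S0 reads c1=1 → after 2×micro: 0; S1 reads c2=3 → after 3×micro: 4; S2 reads c1=1 → after 1×micro: 1/2 ⇒ (c0=0, c1=4, c2=1/2)
[Jacobi] macro 2: S0 reads c1=4 → after 2×micro: 0; S1 reads c2=1/2 → after 3×micro: 5; S2 reads c1=4 → after 1×micro: -15/4 ⇒ (c0=0, c1=5, c2=-15/4)
[Jacobi] macro 3: S0 reads c1=5 → after 2×micro: 0; S1 reads c2=-15/4 → after 3×micro: 5; S2 reads c1=5 → after 1×micro: -55/8 ⇒ (c0=0, c1=5, c2=-55/8)
[Gauss-Seidel] macro 1: S0 reads c1=1 → after 2×micro: 0; S1 reads c2=3 → after 3×micro: 4; S2 reads c1=4 → after 1×micro: -5/2 ⇒ (c0=0, c1=4, c2=-5/2)
[Gauss-Seidel] macro 2: S0 reads c1=4 → after 2×micro: 0; S1 reads c2=-5/2 → after 3×micro: 5; S2 reads c1=5 → after 1×micro: -25/4 ⇒ (c0=0, c1=5, c2=-25/4)
[Gauss-Seidel] macro 3: S0 reads c1=5 → after 2×micro: 0; S1 reads c2=-25/4 → after 3×micro: 5; S2 reads c1=5 → after 1×micro: -65/8 ⇒ (c0=0, c1=5, c2=-65/8)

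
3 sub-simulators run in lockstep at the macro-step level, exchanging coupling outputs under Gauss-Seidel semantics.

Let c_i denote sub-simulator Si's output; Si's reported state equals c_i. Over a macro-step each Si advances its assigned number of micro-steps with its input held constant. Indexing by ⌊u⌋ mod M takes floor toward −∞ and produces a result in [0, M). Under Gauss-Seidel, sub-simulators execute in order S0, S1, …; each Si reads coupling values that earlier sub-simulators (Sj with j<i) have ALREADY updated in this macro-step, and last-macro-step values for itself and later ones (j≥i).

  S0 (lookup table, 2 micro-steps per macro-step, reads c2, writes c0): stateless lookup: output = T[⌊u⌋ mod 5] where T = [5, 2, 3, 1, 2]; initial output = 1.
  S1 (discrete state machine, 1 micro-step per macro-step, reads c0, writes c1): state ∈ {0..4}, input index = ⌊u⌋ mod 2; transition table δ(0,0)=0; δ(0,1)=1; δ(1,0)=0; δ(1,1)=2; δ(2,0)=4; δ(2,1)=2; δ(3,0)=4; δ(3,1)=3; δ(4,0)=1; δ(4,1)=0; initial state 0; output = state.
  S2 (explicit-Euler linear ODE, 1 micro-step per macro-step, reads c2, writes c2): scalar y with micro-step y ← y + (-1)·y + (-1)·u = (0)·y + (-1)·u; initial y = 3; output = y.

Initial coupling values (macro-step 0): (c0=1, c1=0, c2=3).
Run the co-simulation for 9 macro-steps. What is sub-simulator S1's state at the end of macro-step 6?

S1 state at macro-step 6 = 2

macro 1: S0 reads c2=3 → after 2×micro: 1; S1 reads c0=1 → after 1×micro: 1; S2 reads c2=3 → after 1×micro: -3 ⇒ (c0=1, c1=1, c2=-3)
macro 2: S0 reads c2=-3 → after 2×micro: 3; S1 reads c0=3 → after 1×micro: 2; S2 reads c2=-3 → after 1×micro: 3 ⇒ (c0=3, c1=2, c2=3)
macro 3: S0 reads c2=3 → after 2×micro: 1; S1 reads c0=1 → after 1×micro: 2; S2 reads c2=3 → after 1×micro: -3 ⇒ (c0=1, c1=2, c2=-3)
macro 4: S0 reads c2=-3 → after 2×micro: 3; S1 reads c0=3 → after 1×micro: 2; S2 reads c2=-3 → after 1×micro: 3 ⇒ (c0=3, c1=2, c2=3)
macro 5: S0 reads c2=3 → after 2×micro: 1; S1 reads c0=1 → after 1×micro: 2; S2 reads c2=3 → after 1×micro: -3 ⇒ (c0=1, c1=2, c2=-3)
macro 6: S0 reads c2=-3 → after 2×micro: 3; S1 reads c0=3 → after 1×micro: 2; S2 reads c2=-3 → after 1×micro: 3 ⇒ (c0=3, c1=2, c2=3)
macro 7: S0 reads c2=3 → after 2×micro: 1; S1 reads c0=1 → after 1×micro: 2; S2 reads c2=3 → after 1×micro: -3 ⇒ (c0=1, c1=2, c2=-3)
macro 8: S0 reads c2=-3 → after 2×micro: 3; S1 reads c0=3 → after 1×micro: 2; S2 reads c2=-3 → after 1×micro: 3 ⇒ (c0=3, c1=2, c2=3)
macro 9: S0 reads c2=3 → after 2×micro: 1; S1 reads c0=1 → after 1×micro: 2; S2 reads c2=3 → after 1×micro: -3 ⇒ (c0=1, c1=2, c2=-3)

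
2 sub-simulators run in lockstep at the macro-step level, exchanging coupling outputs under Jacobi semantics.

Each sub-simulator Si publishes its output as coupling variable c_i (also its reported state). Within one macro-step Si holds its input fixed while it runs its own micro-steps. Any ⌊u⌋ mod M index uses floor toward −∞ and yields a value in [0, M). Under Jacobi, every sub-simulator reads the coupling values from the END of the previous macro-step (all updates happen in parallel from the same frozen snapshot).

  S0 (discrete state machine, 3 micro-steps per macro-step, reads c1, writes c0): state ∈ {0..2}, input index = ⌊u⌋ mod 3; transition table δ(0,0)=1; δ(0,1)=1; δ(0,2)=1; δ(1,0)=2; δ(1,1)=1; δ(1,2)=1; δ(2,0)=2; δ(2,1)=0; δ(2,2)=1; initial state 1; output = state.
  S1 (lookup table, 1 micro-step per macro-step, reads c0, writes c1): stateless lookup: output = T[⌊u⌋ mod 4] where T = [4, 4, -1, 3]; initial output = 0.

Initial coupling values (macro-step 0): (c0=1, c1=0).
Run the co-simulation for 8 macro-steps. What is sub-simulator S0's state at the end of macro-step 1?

macro 1: S0 reads c1=0 → after 3×micro: 2; S1 reads c0=1 → after 1×micro: 4 ⇒ (c0=2, c1=4)
macro 2: S0 reads c1=4 → after 3×micro: 1; S1 reads c0=2 → after 1×micro: -1 ⇒ (c0=1, c1=-1)
macro 3: S0 reads c1=-1 → after 3×micro: 1; S1 reads c0=1 → after 1×micro: 4 ⇒ (c0=1, c1=4)
macro 4: S0 reads c1=4 → after 3×micro: 1; S1 reads c0=1 → after 1×micro: 4 ⇒ (c0=1, c1=4)
macro 5: S0 reads c1=4 → after 3×micro: 1; S1 reads c0=1 → after 1×micro: 4 ⇒ (c0=1, c1=4)
macro 6: S0 reads c1=4 → after 3×micro: 1; S1 reads c0=1 → after 1×micro: 4 ⇒ (c0=1, c1=4)
macro 7: S0 reads c1=4 → after 3×micro: 1; S1 reads c0=1 → after 1×micro: 4 ⇒ (c0=1, c1=4)
macro 8: S0 reads c1=4 → after 3×micro: 1; S1 reads c0=1 → after 1×micro: 4 ⇒ (c0=1, c1=4)

S0 state at macro-step 1 = 2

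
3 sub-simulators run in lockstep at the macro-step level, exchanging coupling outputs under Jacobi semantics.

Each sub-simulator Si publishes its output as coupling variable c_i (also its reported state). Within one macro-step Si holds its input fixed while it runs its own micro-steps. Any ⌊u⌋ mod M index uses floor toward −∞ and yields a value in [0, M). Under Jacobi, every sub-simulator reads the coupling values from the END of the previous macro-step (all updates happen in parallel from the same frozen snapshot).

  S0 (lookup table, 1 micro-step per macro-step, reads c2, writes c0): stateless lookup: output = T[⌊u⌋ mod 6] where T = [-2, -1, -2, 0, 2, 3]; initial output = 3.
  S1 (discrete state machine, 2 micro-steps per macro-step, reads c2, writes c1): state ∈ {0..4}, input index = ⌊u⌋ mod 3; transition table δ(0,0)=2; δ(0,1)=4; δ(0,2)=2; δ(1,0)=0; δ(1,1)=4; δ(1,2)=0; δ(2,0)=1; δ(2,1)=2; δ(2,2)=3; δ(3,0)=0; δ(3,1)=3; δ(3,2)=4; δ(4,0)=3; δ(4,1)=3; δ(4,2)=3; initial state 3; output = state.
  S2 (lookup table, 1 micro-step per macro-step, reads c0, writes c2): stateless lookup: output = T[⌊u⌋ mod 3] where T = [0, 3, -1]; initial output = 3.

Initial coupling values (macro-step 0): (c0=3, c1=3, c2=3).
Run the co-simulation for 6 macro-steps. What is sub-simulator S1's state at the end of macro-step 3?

macro 1: S0 reads c2=3 → after 1×micro: 0; S1 reads c2=3 → after 2×micro: 2; S2 reads c0=3 → after 1×micro: 0 ⇒ (c0=0, c1=2, c2=0)
macro 2: S0 reads c2=0 → after 1×micro: -2; S1 reads c2=0 → after 2×micro: 0; S2 reads c0=0 → after 1×micro: 0 ⇒ (c0=-2, c1=0, c2=0)
macro 3: S0 reads c2=0 → after 1×micro: -2; S1 reads c2=0 → after 2×micro: 1; S2 reads c0=-2 → after 1×micro: 3 ⇒ (c0=-2, c1=1, c2=3)
macro 4: S0 reads c2=3 → after 1×micro: 0; S1 reads c2=3 → after 2×micro: 2; S2 reads c0=-2 → after 1×micro: 3 ⇒ (c0=0, c1=2, c2=3)
macro 5: S0 reads c2=3 → after 1×micro: 0; S1 reads c2=3 → after 2×micro: 0; S2 reads c0=0 → after 1×micro: 0 ⇒ (c0=0, c1=0, c2=0)
macro 6: S0 reads c2=0 → after 1×micro: -2; S1 reads c2=0 → after 2×micro: 1; S2 reads c0=0 → after 1×micro: 0 ⇒ (c0=-2, c1=1, c2=0)

S1 state at macro-step 3 = 1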